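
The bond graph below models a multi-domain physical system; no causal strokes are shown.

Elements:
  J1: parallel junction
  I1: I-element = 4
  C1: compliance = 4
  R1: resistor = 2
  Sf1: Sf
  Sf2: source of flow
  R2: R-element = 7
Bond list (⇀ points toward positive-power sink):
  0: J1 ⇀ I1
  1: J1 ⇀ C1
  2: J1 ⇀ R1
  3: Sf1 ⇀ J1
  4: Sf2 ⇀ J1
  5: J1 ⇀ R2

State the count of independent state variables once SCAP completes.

2  (C1, I1 all integral)

b3 stroke→Sf1  (Sf1: flow source, stroke at near end)
b4 stroke→Sf2  (Sf2 fixes flow; stroke at Sf2)
b0 stroke→I1  (I1 outputs flow p/I1)
b1 stroke→J1  (C1: C, integral causality)
b2 stroke→R1  (J1 effort already set via bond 1)
b5 stroke→R2  (J1 effort already set via bond 1)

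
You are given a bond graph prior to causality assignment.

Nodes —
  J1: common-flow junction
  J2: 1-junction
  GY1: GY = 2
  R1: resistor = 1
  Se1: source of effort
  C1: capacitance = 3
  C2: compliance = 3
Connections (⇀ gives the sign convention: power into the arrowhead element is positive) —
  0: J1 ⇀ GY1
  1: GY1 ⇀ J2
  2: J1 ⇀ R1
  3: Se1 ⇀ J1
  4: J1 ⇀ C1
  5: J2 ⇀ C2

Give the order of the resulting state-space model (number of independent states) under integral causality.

#3 stroke at J1  (Se1: effort source, stroke at far end)
#4 stroke at J1  (C1 outputs effort q/C1)
#5 stroke at J2  (C2 integral (e out))
#1 stroke at GY1  (closing 1-jn rule on J2)
#0 stroke at GY1  (GY1: gyrator matches bond 1)
#2 stroke at J1  (1-jn J1 has f-setter on 0)

2  (C1, C2 all integral)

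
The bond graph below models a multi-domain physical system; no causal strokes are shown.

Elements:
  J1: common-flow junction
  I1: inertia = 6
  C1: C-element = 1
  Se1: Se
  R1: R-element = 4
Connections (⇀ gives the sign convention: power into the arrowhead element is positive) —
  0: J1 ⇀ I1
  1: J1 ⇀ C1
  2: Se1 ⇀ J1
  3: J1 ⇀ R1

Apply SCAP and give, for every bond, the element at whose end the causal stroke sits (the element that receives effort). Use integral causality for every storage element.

bond 2 |J1  (Se1 (Se) sets effort on bond)
bond 0 |I1  (prefer integral on I1)
bond 1 |J1  (1-jn J1 has f-setter on 0)
bond 3 |J1  (common-f at J1 fixed by 0)

β0 stroke→I1
β1 stroke→J1
β2 stroke→J1
β3 stroke→J1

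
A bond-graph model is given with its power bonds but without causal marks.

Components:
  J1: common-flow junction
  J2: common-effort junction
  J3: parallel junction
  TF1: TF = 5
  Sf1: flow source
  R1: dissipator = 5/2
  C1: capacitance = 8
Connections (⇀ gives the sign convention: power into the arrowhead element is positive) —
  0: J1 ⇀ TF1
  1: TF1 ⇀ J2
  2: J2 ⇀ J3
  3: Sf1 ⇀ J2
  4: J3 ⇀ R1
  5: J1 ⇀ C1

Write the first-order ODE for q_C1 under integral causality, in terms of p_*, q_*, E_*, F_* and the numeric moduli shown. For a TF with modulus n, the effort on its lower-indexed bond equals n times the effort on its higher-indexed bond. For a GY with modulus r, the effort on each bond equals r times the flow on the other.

dq_C1/dt = -F_Sf1/5 - q_C1/500

β3 |Sf1  (Sf1: flow source, stroke at near end)
β5 |J1  (prefer integral on C1)
β0 |TF1  (J1: last free bond brings flow in)
β1 |J2  (TF TF1: opposite of bond 0)
β2 |J3  (J2 effort already set via bond 1)
β4 |R1  (J3: bond 2 brought effort, rest push out)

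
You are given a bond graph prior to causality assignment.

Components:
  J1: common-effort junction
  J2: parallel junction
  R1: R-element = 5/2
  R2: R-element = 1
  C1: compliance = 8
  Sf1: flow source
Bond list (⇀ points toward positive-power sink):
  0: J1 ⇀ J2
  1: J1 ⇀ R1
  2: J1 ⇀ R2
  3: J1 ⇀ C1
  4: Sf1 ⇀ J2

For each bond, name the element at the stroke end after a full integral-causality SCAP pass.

bond 0 stroke→J2
bond 1 stroke→R1
bond 2 stroke→R2
bond 3 stroke→J1
bond 4 stroke→Sf1

β4 stroke at Sf1  (Sf1 (Sf) sets flow on bond)
β0 stroke at J2  (J2: last free bond brings effort in)
β3 stroke at J1  (C1 integral (e out))
β1 stroke at R1  (0-jn J1 has e-setter on 3)
β2 stroke at R2  (J1 effort already set via bond 3)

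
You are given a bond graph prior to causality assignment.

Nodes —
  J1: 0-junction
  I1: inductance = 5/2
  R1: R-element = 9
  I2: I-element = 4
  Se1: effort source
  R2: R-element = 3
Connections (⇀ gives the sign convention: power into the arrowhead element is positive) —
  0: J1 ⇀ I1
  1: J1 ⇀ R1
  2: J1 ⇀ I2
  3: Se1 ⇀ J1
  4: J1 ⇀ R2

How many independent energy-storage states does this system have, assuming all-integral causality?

b3 stroke→J1  (Se1 (Se) sets effort on bond)
b0 stroke→I1  (common-e at J1 fixed by 3)
b1 stroke→R1  (0-jn J1 has e-setter on 3)
b2 stroke→I2  (J1 effort already set via bond 3)
b4 stroke→R2  (0-jn J1 has e-setter on 3)

2  (I1, I2 all integral)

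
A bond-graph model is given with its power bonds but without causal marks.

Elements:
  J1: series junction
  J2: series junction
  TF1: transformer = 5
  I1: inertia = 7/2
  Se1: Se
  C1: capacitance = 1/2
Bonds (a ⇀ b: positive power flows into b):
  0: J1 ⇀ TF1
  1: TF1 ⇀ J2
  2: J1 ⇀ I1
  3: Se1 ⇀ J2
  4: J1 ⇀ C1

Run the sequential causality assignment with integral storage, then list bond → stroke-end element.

β3 →J2  (source Se1 imposes e)
β1 →TF1  (J2: last free bond brings flow in)
β0 →J1  (through TF1, causality passes straight; one stroke at TF1)
β2 →I1  (prefer integral on I1)
β4 →J1  (1-jn J1 has f-setter on 2)

β0 stroke at J1
β1 stroke at TF1
β2 stroke at I1
β3 stroke at J2
β4 stroke at J1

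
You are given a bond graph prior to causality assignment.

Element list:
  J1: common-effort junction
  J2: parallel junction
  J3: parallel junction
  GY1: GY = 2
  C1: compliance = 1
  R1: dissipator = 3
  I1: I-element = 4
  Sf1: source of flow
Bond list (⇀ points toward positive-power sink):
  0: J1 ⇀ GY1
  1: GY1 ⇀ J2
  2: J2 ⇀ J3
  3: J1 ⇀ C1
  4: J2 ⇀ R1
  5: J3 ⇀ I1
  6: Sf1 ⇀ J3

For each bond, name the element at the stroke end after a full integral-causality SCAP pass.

b0 |GY1
b1 |GY1
b2 |J3
b3 |J1
b4 |J2
b5 |I1
b6 |Sf1

bond 6 stroke at Sf1  (Sf1: flow source, stroke at near end)
bond 3 stroke at J1  (C1 integral (e out))
bond 0 stroke at GY1  (J1 effort already set via bond 3)
bond 1 stroke at GY1  (through GY1, causality inverts; strokes same side of GY1)
bond 5 stroke at I1  (I1 outputs flow p/I1)
bond 2 stroke at J3  (J3: last free bond brings effort in)
bond 4 stroke at J2  (only one effort-in slot at J2)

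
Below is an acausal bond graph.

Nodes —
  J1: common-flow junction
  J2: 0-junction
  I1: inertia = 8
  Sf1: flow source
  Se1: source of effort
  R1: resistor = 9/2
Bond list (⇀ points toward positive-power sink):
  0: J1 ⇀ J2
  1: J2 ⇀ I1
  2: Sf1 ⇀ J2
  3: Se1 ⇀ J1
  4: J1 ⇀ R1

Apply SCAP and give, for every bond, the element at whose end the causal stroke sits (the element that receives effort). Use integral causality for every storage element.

β0 stroke→J2
β1 stroke→I1
β2 stroke→Sf1
β3 stroke→J1
β4 stroke→J1

#2 →Sf1  (Sf1 fixes flow; stroke at Sf1)
#3 →J1  (Se1 (Se) sets effort on bond)
#1 →I1  (prefer integral on I1)
#0 →J2  (closing 0-jn rule on J2)
#4 →J1  (J1 flow already set via bond 0)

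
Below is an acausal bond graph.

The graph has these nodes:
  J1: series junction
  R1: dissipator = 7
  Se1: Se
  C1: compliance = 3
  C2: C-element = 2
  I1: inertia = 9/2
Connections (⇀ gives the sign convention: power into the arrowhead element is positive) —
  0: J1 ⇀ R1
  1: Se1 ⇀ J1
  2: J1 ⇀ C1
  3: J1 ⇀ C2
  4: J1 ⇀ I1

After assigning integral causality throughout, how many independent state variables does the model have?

b1 stroke at J1  (source Se1 imposes e)
b2 stroke at J1  (prefer integral on C1)
b3 stroke at J1  (C2 integral (e out))
b4 stroke at I1  (prefer integral on I1)
b0 stroke at J1  (J1 flow already set via bond 4)

3  (C1, C2, I1 all integral)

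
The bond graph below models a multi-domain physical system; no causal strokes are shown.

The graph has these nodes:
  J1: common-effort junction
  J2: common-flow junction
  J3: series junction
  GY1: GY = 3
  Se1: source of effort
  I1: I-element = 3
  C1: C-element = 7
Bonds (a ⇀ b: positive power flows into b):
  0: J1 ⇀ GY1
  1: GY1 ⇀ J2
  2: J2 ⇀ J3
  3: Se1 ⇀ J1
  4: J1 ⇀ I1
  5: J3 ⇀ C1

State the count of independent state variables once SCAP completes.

2  (C1, I1 all integral)

b3 stroke→J1  (Se1 (Se) sets effort on bond)
b0 stroke→GY1  (0-jn J1 has e-setter on 3)
b4 stroke→I1  (J1: bond 3 brought effort, rest push out)
b1 stroke→GY1  (GY GY1: same side as bond 0)
b2 stroke→J2  (J2 flow already set via bond 1)
b5 stroke→J3  (common-f at J3 fixed by 2)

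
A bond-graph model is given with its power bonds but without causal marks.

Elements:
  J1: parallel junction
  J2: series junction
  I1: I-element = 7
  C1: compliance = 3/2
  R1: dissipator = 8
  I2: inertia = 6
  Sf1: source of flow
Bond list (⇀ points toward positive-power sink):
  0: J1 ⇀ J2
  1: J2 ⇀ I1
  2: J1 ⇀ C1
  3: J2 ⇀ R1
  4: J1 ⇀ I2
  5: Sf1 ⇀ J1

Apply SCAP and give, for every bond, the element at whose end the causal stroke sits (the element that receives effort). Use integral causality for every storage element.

b0 |J2
b1 |I1
b2 |J1
b3 |J2
b4 |I2
b5 |Sf1

#5 →Sf1  (Sf1 fixes flow; stroke at Sf1)
#1 →I1  (I1 integral (f out))
#0 →J2  (J2: bond 1 brought flow, rest push out)
#3 →J2  (common-f at J2 fixed by 1)
#2 →J1  (C1 outputs effort q/C1)
#4 →I2  (common-e at J1 fixed by 2)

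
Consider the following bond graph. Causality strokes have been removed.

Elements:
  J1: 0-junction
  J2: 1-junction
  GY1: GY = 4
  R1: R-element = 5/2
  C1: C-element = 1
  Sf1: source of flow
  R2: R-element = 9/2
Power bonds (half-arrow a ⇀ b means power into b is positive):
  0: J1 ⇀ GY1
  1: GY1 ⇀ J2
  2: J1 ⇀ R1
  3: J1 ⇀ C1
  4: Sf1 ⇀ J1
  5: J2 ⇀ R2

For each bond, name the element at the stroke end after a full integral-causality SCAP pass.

β4 stroke→Sf1  (Sf1 (Sf) sets flow on bond)
β3 stroke→J1  (C1: C, integral causality)
β0 stroke→GY1  (J1 effort already set via bond 3)
β2 stroke→R1  (J1: bond 3 brought effort, rest push out)
β1 stroke→GY1  (GY1 both-in/both-out from 0)
β5 stroke→J2  (J2: bond 1 brought flow, rest push out)

β0 stroke at GY1
β1 stroke at GY1
β2 stroke at R1
β3 stroke at J1
β4 stroke at Sf1
β5 stroke at J2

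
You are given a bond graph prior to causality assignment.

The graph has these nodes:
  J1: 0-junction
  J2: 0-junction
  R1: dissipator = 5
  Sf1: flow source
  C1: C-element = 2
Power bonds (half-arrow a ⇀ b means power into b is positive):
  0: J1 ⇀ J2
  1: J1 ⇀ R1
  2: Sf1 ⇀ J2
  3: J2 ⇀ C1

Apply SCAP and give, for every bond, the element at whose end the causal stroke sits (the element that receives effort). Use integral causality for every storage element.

b2 →Sf1  (Sf1 (Sf) sets flow on bond)
b3 →J2  (prefer integral on C1)
b0 →J1  (common-e at J2 fixed by 3)
b1 →R1  (0-jn J1 has e-setter on 0)

bond 0 stroke→J1
bond 1 stroke→R1
bond 2 stroke→Sf1
bond 3 stroke→J2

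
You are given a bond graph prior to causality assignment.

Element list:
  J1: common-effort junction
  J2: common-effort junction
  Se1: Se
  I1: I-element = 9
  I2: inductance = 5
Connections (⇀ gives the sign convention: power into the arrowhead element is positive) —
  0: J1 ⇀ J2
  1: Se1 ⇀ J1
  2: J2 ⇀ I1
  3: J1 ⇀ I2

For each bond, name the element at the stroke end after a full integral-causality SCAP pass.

b0 |J2
b1 |J1
b2 |I1
b3 |I2

b1 →J1  (Se1: effort source, stroke at far end)
b0 →J2  (common-e at J1 fixed by 1)
b3 →I2  (0-jn J1 has e-setter on 1)
b2 →I1  (J2: bond 0 brought effort, rest push out)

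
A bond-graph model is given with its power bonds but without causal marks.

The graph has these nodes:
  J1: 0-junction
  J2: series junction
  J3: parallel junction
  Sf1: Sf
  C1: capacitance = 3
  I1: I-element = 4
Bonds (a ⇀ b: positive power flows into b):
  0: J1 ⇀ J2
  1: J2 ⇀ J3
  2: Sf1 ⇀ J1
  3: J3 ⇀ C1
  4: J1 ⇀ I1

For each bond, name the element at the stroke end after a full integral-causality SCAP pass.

β2 |Sf1  (source Sf1 imposes f)
β3 |J3  (C1 outputs effort q/C1)
β1 |J2  (J3 effort already set via bond 3)
β0 |J1  (only one flow-in slot at J2)
β4 |I1  (0-jn J1 has e-setter on 0)

#0 stroke at J1
#1 stroke at J2
#2 stroke at Sf1
#3 stroke at J3
#4 stroke at I1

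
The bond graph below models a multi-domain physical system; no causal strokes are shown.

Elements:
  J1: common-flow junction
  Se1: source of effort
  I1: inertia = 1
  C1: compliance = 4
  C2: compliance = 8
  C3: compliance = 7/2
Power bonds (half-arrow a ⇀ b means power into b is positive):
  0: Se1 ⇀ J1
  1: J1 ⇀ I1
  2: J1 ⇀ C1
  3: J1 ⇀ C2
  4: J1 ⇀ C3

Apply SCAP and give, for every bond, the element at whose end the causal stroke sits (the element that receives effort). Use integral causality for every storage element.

#0 |J1  (source Se1 imposes e)
#1 |I1  (I1 outputs flow p/I1)
#2 |J1  (J1: bond 1 brought flow, rest push out)
#3 |J1  (common-f at J1 fixed by 1)
#4 |J1  (common-f at J1 fixed by 1)

β0 →J1
β1 →I1
β2 →J1
β3 →J1
β4 →J1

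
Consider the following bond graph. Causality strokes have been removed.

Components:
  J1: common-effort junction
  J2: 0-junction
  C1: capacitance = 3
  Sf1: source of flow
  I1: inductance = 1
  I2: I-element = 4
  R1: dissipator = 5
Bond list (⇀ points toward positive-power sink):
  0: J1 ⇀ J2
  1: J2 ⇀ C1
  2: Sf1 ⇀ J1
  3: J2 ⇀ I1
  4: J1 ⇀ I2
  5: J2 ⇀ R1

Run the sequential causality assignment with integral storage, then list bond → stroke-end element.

β2 →Sf1  (Sf1 (Sf) sets flow on bond)
β1 →J2  (C1 outputs effort q/C1)
β0 →J1  (J2: bond 1 brought effort, rest push out)
β3 →I1  (0-jn J2 has e-setter on 1)
β5 →R1  (common-e at J2 fixed by 1)
β4 →I2  (J1 effort already set via bond 0)

bond 0 |J1
bond 1 |J2
bond 2 |Sf1
bond 3 |I1
bond 4 |I2
bond 5 |R1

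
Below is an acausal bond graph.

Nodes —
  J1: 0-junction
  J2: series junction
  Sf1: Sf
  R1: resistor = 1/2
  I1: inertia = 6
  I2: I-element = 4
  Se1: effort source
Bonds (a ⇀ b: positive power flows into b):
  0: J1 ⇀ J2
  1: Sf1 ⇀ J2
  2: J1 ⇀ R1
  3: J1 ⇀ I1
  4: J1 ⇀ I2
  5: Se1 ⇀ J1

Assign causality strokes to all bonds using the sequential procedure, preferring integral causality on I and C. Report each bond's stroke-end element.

β1 →Sf1  (Sf1 fixes flow; stroke at Sf1)
β5 →J1  (source Se1 imposes e)
β0 →J2  (J1 effort already set via bond 5)
β2 →R1  (J1: bond 5 brought effort, rest push out)
β3 →I1  (J1 effort already set via bond 5)
β4 →I2  (J1 effort already set via bond 5)

β0 |J2
β1 |Sf1
β2 |R1
β3 |I1
β4 |I2
β5 |J1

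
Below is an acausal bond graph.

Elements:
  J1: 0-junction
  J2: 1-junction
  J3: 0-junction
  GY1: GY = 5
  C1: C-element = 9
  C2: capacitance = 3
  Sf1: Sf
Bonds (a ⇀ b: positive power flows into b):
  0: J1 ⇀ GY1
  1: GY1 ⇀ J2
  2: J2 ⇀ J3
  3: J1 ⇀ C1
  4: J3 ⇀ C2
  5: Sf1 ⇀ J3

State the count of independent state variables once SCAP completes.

2  (C1, C2 all integral)

β5 →Sf1  (source Sf1 imposes f)
β3 →J1  (C1: C, integral causality)
β0 →GY1  (J1 effort already set via bond 3)
β1 →GY1  (GY1 both-in/both-out from 0)
β2 →J2  (common-f at J2 fixed by 1)
β4 →J3  (only one effort-in slot at J3)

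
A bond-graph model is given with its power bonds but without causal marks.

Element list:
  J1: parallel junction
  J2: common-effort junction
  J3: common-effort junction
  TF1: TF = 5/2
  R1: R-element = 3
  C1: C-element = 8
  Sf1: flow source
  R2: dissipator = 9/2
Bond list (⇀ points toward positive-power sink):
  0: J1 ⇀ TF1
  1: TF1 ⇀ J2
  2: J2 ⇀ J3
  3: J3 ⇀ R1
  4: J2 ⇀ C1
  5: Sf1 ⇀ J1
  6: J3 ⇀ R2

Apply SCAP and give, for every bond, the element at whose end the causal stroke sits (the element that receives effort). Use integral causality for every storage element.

β0 stroke at J1
β1 stroke at TF1
β2 stroke at J3
β3 stroke at R1
β4 stroke at J2
β5 stroke at Sf1
β6 stroke at R2

bond 5 |Sf1  (Sf1 (Sf) sets flow on bond)
bond 0 |J1  (J1: last free bond brings effort in)
bond 1 |TF1  (through TF1, causality passes straight; one stroke at TF1)
bond 4 |J2  (C1: C, integral causality)
bond 2 |J3  (0-jn J2 has e-setter on 4)
bond 3 |R1  (J3 effort already set via bond 2)
bond 6 |R2  (J3 effort already set via bond 2)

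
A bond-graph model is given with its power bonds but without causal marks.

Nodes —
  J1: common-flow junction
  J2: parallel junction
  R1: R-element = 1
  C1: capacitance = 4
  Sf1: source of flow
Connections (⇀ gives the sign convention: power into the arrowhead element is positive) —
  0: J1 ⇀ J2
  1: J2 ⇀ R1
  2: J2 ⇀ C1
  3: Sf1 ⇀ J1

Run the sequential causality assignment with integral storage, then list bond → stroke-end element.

β3 stroke at Sf1  (Sf1 (Sf) sets flow on bond)
β0 stroke at J1  (1-jn J1 has f-setter on 3)
β2 stroke at J2  (C1: C, integral causality)
β1 stroke at R1  (common-e at J2 fixed by 2)

b0 stroke at J1
b1 stroke at R1
b2 stroke at J2
b3 stroke at Sf1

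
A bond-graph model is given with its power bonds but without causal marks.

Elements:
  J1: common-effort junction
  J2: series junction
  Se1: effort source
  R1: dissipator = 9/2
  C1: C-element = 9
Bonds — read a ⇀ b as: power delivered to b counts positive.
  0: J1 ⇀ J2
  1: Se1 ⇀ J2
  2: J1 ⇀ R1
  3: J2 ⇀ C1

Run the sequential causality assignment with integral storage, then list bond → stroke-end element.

bond 1 stroke at J2  (Se1 fixes effort; stroke away)
bond 3 stroke at J2  (C1 outputs effort q/C1)
bond 0 stroke at J1  (only one flow-in slot at J2)
bond 2 stroke at R1  (common-e at J1 fixed by 0)

bond 0 |J1
bond 1 |J2
bond 2 |R1
bond 3 |J2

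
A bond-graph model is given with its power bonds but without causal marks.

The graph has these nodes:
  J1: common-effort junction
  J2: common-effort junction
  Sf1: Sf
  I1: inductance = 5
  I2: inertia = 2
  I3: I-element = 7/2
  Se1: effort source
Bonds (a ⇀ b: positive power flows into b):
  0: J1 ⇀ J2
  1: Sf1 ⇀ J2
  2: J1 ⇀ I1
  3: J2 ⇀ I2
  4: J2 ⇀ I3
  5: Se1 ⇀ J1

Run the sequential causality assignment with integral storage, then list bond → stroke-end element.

b0 stroke at J2
b1 stroke at Sf1
b2 stroke at I1
b3 stroke at I2
b4 stroke at I3
b5 stroke at J1

b1 stroke→Sf1  (Sf1: flow source, stroke at near end)
b5 stroke→J1  (Se1 fixes effort; stroke away)
b0 stroke→J2  (J1 effort already set via bond 5)
b2 stroke→I1  (common-e at J1 fixed by 5)
b3 stroke→I2  (J2 effort already set via bond 0)
b4 stroke→I3  (J2: bond 0 brought effort, rest push out)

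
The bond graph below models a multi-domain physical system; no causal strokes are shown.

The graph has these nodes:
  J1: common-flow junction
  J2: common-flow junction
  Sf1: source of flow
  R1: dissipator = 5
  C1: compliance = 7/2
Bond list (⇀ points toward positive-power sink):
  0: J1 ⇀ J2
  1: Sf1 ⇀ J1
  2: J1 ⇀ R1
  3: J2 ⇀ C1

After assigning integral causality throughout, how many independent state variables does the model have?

1  (C1 all integral)

#1 stroke at Sf1  (source Sf1 imposes f)
#0 stroke at J1  (common-f at J1 fixed by 1)
#2 stroke at J1  (J1: bond 1 brought flow, rest push out)
#3 stroke at J2  (common-f at J2 fixed by 0)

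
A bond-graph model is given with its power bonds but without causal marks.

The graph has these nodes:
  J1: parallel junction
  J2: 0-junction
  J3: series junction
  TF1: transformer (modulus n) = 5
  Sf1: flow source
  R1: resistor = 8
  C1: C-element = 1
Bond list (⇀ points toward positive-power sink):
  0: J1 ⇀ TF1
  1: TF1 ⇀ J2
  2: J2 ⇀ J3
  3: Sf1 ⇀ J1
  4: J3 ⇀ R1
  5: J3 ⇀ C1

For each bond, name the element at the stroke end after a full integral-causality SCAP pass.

#0 stroke at J1
#1 stroke at TF1
#2 stroke at J2
#3 stroke at Sf1
#4 stroke at J3
#5 stroke at J3

bond 3 stroke at Sf1  (source Sf1 imposes f)
bond 0 stroke at J1  (closing 0-jn rule on J1)
bond 1 stroke at TF1  (TF1: transformer flips bond 0)
bond 2 stroke at J2  (J2: last free bond brings effort in)
bond 4 stroke at J3  (J3: bond 2 brought flow, rest push out)
bond 5 stroke at J3  (J3 flow already set via bond 2)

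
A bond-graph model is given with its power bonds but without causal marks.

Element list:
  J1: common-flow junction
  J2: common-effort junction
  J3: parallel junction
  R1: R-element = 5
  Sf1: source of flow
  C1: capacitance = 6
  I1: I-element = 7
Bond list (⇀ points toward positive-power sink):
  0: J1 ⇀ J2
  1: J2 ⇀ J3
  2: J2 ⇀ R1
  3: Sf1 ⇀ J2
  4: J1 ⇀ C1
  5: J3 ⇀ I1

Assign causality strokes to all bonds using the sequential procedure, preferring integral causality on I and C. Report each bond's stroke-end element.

#0 stroke→J2
#1 stroke→J3
#2 stroke→R1
#3 stroke→Sf1
#4 stroke→J1
#5 stroke→I1

β3 |Sf1  (Sf1: flow source, stroke at near end)
β4 |J1  (C1 integral (e out))
β0 |J2  (closing 1-jn rule on J1)
β1 |J3  (0-jn J2 has e-setter on 0)
β2 |R1  (common-e at J2 fixed by 0)
β5 |I1  (common-e at J3 fixed by 1)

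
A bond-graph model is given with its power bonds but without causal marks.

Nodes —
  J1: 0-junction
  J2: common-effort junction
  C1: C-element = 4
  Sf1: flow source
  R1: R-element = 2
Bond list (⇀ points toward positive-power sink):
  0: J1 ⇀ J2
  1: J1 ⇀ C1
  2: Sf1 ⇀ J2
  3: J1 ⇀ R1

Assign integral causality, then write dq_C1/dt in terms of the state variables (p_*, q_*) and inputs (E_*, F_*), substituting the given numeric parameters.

β2 stroke at Sf1  (Sf1: flow source, stroke at near end)
β0 stroke at J2  (J2 needs exactly one e-in)
β1 stroke at J1  (C1 outputs effort q/C1)
β3 stroke at R1  (J1 effort already set via bond 1)

dq_C1/dt = F_Sf1 - q_C1/8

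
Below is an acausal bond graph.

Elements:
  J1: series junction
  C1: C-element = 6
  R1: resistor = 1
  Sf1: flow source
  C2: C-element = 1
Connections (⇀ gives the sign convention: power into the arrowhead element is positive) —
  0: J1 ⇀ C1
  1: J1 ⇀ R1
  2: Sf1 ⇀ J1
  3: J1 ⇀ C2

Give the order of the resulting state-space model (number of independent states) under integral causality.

bond 2 stroke at Sf1  (Sf1: flow source, stroke at near end)
bond 0 stroke at J1  (J1 flow already set via bond 2)
bond 1 stroke at J1  (J1: bond 2 brought flow, rest push out)
bond 3 stroke at J1  (J1 flow already set via bond 2)

2  (C1, C2 all integral)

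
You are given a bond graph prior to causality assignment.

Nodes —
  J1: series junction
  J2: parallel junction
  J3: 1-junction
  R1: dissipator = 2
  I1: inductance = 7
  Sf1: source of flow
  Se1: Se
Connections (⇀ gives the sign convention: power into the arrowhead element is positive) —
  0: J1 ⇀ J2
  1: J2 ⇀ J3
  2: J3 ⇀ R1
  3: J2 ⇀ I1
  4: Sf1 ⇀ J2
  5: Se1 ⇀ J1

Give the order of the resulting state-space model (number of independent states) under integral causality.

bond 4 stroke at Sf1  (source Sf1 imposes f)
bond 5 stroke at J1  (source Se1 imposes e)
bond 0 stroke at J2  (J1: last free bond brings flow in)
bond 1 stroke at J3  (common-e at J2 fixed by 0)
bond 3 stroke at I1  (common-e at J2 fixed by 0)
bond 2 stroke at R1  (only one flow-in slot at J3)

1  (I1 all integral)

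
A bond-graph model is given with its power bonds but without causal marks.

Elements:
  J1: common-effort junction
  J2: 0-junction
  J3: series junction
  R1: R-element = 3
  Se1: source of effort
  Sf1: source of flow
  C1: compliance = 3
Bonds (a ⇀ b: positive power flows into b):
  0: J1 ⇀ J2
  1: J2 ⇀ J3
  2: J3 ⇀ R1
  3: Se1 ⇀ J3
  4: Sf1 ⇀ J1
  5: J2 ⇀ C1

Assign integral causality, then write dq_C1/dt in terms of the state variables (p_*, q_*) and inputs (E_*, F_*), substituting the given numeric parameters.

dq_C1/dt = -E_Se1/3 + F_Sf1 - q_C1/9

bond 3 |J3  (source Se1 imposes e)
bond 4 |Sf1  (Sf1 fixes flow; stroke at Sf1)
bond 0 |J1  (closing 0-jn rule on J1)
bond 5 |J2  (prefer integral on C1)
bond 1 |J3  (0-jn J2 has e-setter on 5)
bond 2 |R1  (J3: last free bond brings flow in)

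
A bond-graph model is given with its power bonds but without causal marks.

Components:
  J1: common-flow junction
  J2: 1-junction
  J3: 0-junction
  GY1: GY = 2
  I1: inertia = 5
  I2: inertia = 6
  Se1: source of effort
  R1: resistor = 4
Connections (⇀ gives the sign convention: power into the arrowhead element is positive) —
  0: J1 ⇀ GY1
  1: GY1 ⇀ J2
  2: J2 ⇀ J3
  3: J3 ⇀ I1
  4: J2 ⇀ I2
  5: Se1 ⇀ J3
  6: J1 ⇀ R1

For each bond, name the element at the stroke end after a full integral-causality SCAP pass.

β5 →J3  (source Se1 imposes e)
β2 →J2  (J3: bond 5 brought effort, rest push out)
β3 →I1  (0-jn J3 has e-setter on 5)
β4 →I2  (I2: I, integral causality)
β1 →J2  (common-f at J2 fixed by 4)
β0 →J1  (through GY1, causality inverts; strokes same side of GY1)
β6 →R1  (only one flow-in slot at J1)

bond 0 |J1
bond 1 |J2
bond 2 |J2
bond 3 |I1
bond 4 |I2
bond 5 |J3
bond 6 |R1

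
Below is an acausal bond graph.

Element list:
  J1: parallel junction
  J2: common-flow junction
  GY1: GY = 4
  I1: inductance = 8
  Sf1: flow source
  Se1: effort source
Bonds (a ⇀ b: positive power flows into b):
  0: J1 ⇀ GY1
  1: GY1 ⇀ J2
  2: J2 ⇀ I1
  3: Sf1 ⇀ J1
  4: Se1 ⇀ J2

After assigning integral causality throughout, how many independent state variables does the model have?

1  (I1 all integral)

#3 stroke at Sf1  (source Sf1 imposes f)
#4 stroke at J2  (source Se1 imposes e)
#0 stroke at J1  (J1: last free bond brings effort in)
#1 stroke at J2  (through GY1, causality inverts; strokes same side of GY1)
#2 stroke at I1  (only one flow-in slot at J2)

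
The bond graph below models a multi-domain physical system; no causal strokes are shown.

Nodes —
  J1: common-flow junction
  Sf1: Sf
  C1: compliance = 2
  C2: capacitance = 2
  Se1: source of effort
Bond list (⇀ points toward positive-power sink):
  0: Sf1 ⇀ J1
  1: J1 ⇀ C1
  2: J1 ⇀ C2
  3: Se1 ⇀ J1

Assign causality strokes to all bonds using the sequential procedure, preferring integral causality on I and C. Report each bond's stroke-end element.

β0 |Sf1
β1 |J1
β2 |J1
β3 |J1

b0 |Sf1  (Sf1: flow source, stroke at near end)
b3 |J1  (Se1 (Se) sets effort on bond)
b1 |J1  (J1 flow already set via bond 0)
b2 |J1  (J1 flow already set via bond 0)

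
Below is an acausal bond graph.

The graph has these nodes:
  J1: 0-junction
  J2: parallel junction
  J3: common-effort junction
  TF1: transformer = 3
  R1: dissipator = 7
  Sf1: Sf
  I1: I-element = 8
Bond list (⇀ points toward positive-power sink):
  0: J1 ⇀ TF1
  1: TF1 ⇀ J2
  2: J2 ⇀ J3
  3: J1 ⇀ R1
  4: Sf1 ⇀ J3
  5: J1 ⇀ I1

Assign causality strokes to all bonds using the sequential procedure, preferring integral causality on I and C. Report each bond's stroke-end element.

bond 4 stroke→Sf1  (source Sf1 imposes f)
bond 2 stroke→J3  (J3: last free bond brings effort in)
bond 1 stroke→J2  (closing 0-jn rule on J2)
bond 0 stroke→TF1  (through TF1, causality passes straight; one stroke at TF1)
bond 5 stroke→I1  (I1: I, integral causality)
bond 3 stroke→J1  (J1 needs exactly one e-in)

β0 stroke at TF1
β1 stroke at J2
β2 stroke at J3
β3 stroke at J1
β4 stroke at Sf1
β5 stroke at I1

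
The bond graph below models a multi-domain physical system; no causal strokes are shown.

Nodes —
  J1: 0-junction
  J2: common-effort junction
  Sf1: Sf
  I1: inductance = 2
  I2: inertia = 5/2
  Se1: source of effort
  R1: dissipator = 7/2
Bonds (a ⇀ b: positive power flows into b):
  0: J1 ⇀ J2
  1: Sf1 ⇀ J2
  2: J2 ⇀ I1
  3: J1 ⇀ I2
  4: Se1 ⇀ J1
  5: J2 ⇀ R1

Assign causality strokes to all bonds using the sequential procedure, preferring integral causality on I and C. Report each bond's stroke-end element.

β1 stroke→Sf1  (Sf1 fixes flow; stroke at Sf1)
β4 stroke→J1  (Se1 (Se) sets effort on bond)
β0 stroke→J2  (0-jn J1 has e-setter on 4)
β3 stroke→I2  (0-jn J1 has e-setter on 4)
β2 stroke→I1  (J2 effort already set via bond 0)
β5 stroke→R1  (0-jn J2 has e-setter on 0)

β0 →J2
β1 →Sf1
β2 →I1
β3 →I2
β4 →J1
β5 →R1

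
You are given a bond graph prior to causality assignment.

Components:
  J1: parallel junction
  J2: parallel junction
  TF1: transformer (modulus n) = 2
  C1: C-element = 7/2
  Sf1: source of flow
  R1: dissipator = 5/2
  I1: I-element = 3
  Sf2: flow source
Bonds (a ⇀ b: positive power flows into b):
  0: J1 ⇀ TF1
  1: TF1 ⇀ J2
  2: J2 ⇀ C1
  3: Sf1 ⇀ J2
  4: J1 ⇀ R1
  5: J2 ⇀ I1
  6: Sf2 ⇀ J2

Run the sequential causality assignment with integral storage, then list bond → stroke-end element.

β3 |Sf1  (Sf1 (Sf) sets flow on bond)
β6 |Sf2  (Sf2 fixes flow; stroke at Sf2)
β2 |J2  (C1: C, integral causality)
β1 |TF1  (common-e at J2 fixed by 2)
β5 |I1  (0-jn J2 has e-setter on 2)
β0 |J1  (TF TF1: opposite of bond 1)
β4 |R1  (J1 effort already set via bond 0)

bond 0 stroke→J1
bond 1 stroke→TF1
bond 2 stroke→J2
bond 3 stroke→Sf1
bond 4 stroke→R1
bond 5 stroke→I1
bond 6 stroke→Sf2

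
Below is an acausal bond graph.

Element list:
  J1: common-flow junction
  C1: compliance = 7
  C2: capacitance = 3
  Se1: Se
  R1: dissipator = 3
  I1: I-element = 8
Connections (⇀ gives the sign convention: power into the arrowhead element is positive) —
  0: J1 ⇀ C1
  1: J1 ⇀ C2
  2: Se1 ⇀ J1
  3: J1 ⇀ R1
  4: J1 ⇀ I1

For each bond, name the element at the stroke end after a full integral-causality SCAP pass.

bond 2 →J1  (Se1 (Se) sets effort on bond)
bond 0 →J1  (C1 integral (e out))
bond 1 →J1  (C2: C, integral causality)
bond 4 →I1  (I1 outputs flow p/I1)
bond 3 →J1  (J1 flow already set via bond 4)

bond 0 stroke at J1
bond 1 stroke at J1
bond 2 stroke at J1
bond 3 stroke at J1
bond 4 stroke at I1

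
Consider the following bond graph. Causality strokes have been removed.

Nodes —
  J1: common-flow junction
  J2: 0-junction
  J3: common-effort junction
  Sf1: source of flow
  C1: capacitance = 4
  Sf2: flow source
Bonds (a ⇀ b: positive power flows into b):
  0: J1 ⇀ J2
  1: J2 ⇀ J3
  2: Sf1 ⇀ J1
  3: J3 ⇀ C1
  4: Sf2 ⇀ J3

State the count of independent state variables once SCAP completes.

bond 2 stroke→Sf1  (Sf1 (Sf) sets flow on bond)
bond 4 stroke→Sf2  (Sf2 (Sf) sets flow on bond)
bond 0 stroke→J1  (1-jn J1 has f-setter on 2)
bond 1 stroke→J2  (only one effort-in slot at J2)
bond 3 stroke→J3  (closing 0-jn rule on J3)

1  (C1 all integral)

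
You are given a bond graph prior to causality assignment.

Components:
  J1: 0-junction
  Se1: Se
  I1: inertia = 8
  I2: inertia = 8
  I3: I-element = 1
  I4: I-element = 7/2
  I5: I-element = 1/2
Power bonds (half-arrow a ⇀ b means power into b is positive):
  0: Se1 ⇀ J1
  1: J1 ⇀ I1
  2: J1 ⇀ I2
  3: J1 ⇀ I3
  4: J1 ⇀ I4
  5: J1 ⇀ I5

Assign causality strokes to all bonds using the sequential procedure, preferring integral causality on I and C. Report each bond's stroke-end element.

#0 |J1  (Se1 (Se) sets effort on bond)
#1 |I1  (J1: bond 0 brought effort, rest push out)
#2 |I2  (J1 effort already set via bond 0)
#3 |I3  (common-e at J1 fixed by 0)
#4 |I4  (J1 effort already set via bond 0)
#5 |I5  (0-jn J1 has e-setter on 0)

b0 |J1
b1 |I1
b2 |I2
b3 |I3
b4 |I4
b5 |I5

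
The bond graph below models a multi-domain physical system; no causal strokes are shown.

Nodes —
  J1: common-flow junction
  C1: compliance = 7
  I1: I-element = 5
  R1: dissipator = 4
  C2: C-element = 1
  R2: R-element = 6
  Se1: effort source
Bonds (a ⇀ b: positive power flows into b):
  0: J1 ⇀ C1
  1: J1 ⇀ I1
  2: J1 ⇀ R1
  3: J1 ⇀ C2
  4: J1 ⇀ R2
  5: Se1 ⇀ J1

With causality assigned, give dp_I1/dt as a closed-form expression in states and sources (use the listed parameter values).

dp_I1/dt = E_Se1 - 2*p_I1 - q_C1/7 - q_C2

β5 →J1  (Se1 (Se) sets effort on bond)
β0 →J1  (C1: C, integral causality)
β1 →I1  (prefer integral on I1)
β2 →J1  (J1: bond 1 brought flow, rest push out)
β3 →J1  (J1: bond 1 brought flow, rest push out)
β4 →J1  (J1: bond 1 brought flow, rest push out)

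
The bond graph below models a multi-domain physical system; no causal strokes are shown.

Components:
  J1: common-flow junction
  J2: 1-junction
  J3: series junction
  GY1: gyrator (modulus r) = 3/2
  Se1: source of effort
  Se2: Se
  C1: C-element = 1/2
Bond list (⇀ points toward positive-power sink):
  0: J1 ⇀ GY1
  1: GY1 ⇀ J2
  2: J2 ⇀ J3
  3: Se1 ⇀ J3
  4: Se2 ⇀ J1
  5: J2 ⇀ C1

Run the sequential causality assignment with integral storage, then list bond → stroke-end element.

bond 3 stroke at J3  (Se1 (Se) sets effort on bond)
bond 4 stroke at J1  (Se2 fixes effort; stroke away)
bond 0 stroke at GY1  (J1 needs exactly one f-in)
bond 2 stroke at J2  (J3: last free bond brings flow in)
bond 1 stroke at GY1  (GY1 both-in/both-out from 0)
bond 5 stroke at J2  (J2: bond 1 brought flow, rest push out)

#0 →GY1
#1 →GY1
#2 →J2
#3 →J3
#4 →J1
#5 →J2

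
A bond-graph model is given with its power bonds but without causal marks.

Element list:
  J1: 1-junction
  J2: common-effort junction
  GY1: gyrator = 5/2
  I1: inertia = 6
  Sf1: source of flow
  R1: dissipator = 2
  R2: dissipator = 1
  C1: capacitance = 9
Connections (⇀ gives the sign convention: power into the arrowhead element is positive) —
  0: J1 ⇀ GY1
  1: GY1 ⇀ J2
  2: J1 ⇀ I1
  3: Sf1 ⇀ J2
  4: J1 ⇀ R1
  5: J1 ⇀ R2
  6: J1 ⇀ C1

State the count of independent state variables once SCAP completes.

2  (C1, I1 all integral)

β3 stroke at Sf1  (Sf1 fixes flow; stroke at Sf1)
β1 stroke at J2  (only one effort-in slot at J2)
β0 stroke at J1  (GY GY1: same side as bond 1)
β2 stroke at I1  (prefer integral on I1)
β4 stroke at J1  (common-f at J1 fixed by 2)
β5 stroke at J1  (1-jn J1 has f-setter on 2)
β6 stroke at J1  (1-jn J1 has f-setter on 2)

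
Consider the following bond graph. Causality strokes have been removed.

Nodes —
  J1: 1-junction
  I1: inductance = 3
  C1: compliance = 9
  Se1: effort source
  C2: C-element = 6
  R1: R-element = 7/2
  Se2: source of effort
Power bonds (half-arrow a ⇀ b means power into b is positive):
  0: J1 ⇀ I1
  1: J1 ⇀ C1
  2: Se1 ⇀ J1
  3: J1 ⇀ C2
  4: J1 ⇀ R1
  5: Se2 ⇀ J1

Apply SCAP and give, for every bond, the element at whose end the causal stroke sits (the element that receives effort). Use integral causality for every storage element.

b0 stroke→I1
b1 stroke→J1
b2 stroke→J1
b3 stroke→J1
b4 stroke→J1
b5 stroke→J1

β2 |J1  (Se1: effort source, stroke at far end)
β5 |J1  (source Se2 imposes e)
β0 |I1  (prefer integral on I1)
β1 |J1  (common-f at J1 fixed by 0)
β3 |J1  (J1 flow already set via bond 0)
β4 |J1  (J1: bond 0 brought flow, rest push out)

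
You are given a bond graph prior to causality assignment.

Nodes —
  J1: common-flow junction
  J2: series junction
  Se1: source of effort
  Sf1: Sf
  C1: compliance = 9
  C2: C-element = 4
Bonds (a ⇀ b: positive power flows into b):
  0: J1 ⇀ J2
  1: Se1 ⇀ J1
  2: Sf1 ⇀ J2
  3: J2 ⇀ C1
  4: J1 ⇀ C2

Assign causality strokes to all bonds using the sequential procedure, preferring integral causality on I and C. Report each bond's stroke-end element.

β0 stroke→J2
β1 stroke→J1
β2 stroke→Sf1
β3 stroke→J2
β4 stroke→J1

β1 |J1  (Se1 (Se) sets effort on bond)
β2 |Sf1  (Sf1 fixes flow; stroke at Sf1)
β0 |J2  (J2 flow already set via bond 2)
β3 |J2  (J2: bond 2 brought flow, rest push out)
β4 |J1  (common-f at J1 fixed by 0)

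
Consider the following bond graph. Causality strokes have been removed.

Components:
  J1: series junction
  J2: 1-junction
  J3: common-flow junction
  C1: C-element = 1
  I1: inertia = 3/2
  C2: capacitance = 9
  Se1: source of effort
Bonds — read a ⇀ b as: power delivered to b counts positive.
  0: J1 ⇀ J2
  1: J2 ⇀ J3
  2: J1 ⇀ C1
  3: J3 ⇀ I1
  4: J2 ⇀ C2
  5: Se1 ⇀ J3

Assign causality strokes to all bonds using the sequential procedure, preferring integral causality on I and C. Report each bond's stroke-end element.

b0 stroke at J2
b1 stroke at J3
b2 stroke at J1
b3 stroke at I1
b4 stroke at J2
b5 stroke at J3

#5 →J3  (Se1 (Se) sets effort on bond)
#2 →J1  (C1 outputs effort q/C1)
#0 →J2  (J1: last free bond brings flow in)
#3 →I1  (I1 integral (f out))
#1 →J3  (J3 flow already set via bond 3)
#4 →J2  (J2 flow already set via bond 1)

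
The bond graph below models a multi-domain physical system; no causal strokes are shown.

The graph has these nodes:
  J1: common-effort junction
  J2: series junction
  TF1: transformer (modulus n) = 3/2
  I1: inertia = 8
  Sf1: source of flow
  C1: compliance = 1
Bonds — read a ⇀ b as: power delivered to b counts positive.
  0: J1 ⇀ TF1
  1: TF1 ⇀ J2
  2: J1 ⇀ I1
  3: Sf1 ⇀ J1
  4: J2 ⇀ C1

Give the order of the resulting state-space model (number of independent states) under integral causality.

2  (C1, I1 all integral)

#3 stroke→Sf1  (source Sf1 imposes f)
#2 stroke→I1  (I1: I, integral causality)
#0 stroke→J1  (J1 needs exactly one e-in)
#1 stroke→TF1  (TF1 one-in-one-out from 0)
#4 stroke→J2  (common-f at J2 fixed by 1)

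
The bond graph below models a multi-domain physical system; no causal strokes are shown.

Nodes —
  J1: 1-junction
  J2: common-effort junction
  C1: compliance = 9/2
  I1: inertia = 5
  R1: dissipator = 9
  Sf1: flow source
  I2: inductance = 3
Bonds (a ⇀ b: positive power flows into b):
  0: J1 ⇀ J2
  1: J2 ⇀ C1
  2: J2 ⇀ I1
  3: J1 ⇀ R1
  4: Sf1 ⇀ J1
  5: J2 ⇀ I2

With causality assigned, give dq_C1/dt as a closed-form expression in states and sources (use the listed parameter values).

bond 4 stroke→Sf1  (source Sf1 imposes f)
bond 0 stroke→J1  (common-f at J1 fixed by 4)
bond 3 stroke→J1  (common-f at J1 fixed by 4)
bond 1 stroke→J2  (C1 integral (e out))
bond 2 stroke→I1  (common-e at J2 fixed by 1)
bond 5 stroke→I2  (J2: bond 1 brought effort, rest push out)

dq_C1/dt = F_Sf1 - p_I1/5 - p_I2/3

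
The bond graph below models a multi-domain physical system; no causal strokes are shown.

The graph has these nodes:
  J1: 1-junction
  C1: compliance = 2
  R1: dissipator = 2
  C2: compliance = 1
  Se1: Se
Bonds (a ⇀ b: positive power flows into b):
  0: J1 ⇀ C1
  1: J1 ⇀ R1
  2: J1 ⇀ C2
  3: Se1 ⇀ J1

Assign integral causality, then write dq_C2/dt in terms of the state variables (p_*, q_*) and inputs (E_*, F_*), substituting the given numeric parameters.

dq_C2/dt = E_Se1/2 - q_C1/4 - q_C2/2

bond 3 stroke at J1  (Se1 fixes effort; stroke away)
bond 0 stroke at J1  (C1 outputs effort q/C1)
bond 2 stroke at J1  (C2 integral (e out))
bond 1 stroke at R1  (J1 needs exactly one f-in)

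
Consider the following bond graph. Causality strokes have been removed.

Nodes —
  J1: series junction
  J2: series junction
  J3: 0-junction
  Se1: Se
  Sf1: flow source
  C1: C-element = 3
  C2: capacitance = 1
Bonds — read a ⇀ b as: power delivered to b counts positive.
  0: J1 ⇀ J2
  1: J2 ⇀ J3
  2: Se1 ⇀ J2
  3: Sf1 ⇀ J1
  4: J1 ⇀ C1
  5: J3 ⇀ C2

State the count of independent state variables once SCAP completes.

bond 2 stroke→J2  (source Se1 imposes e)
bond 3 stroke→Sf1  (Sf1 fixes flow; stroke at Sf1)
bond 0 stroke→J1  (J1 flow already set via bond 3)
bond 4 stroke→J1  (J1: bond 3 brought flow, rest push out)
bond 1 stroke→J2  (common-f at J2 fixed by 0)
bond 5 stroke→J3  (only one effort-in slot at J3)

2  (C1, C2 all integral)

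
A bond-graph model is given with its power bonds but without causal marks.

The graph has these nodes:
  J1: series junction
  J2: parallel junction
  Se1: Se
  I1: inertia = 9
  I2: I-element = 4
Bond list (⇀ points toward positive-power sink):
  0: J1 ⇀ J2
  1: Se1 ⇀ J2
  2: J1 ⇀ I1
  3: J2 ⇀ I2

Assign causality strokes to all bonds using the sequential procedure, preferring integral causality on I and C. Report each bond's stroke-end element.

#1 stroke at J2  (Se1: effort source, stroke at far end)
#0 stroke at J1  (0-jn J2 has e-setter on 1)
#3 stroke at I2  (J2: bond 1 brought effort, rest push out)
#2 stroke at I1  (J1 needs exactly one f-in)

β0 stroke at J1
β1 stroke at J2
β2 stroke at I1
β3 stroke at I2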